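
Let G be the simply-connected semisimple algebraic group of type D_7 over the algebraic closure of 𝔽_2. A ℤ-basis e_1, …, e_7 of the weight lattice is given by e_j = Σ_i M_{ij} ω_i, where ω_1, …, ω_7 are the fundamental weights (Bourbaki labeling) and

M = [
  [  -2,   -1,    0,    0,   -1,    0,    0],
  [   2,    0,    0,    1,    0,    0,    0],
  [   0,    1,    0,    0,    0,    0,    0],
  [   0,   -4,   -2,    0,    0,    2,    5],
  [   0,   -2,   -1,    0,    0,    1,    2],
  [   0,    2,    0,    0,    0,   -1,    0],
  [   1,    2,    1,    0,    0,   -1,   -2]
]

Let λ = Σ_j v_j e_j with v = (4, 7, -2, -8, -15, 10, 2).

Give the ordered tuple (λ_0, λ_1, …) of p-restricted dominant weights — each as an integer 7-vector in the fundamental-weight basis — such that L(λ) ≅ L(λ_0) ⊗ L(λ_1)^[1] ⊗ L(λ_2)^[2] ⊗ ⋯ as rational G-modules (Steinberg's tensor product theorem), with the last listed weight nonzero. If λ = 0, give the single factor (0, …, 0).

((0, 0, 1, 0, 0, 0, 0), (0, 0, 1, 1, 1, 0, 1), (0, 0, 1, 1, 0, 1, 0))

Change of basis e → ω: c = M·v where v = (4, 7, -2, -8, -15, 10, 2):
  c_1 = -2*4 + -1*7 + 0*-2 + 0*-8 + -1*-15 + 0*10 + 0*2 = 0
  c_2 = 2*4 + 0*7 + 0*-2 + 1*-8 + 0*-15 + 0*10 + 0*2 = 0
  c_3 = 0*4 + 1*7 + 0*-2 + 0*-8 + 0*-15 + 0*10 + 0*2 = 7
  c_4 = 0*4 + -4*7 + -2*-2 + 0*-8 + 0*-15 + 2*10 + 5*2 = 6
  c_5 = 0*4 + -2*7 + -1*-2 + 0*-8 + 0*-15 + 1*10 + 2*2 = 2
  c_6 = 0*4 + 2*7 + 0*-2 + 0*-8 + 0*-15 + -1*10 + 0*2 = 4
  c_7 = 1*4 + 2*7 + 1*-2 + 0*-8 + 0*-15 + -1*10 + -2*2 = 2
Expand coordinatewise in base 2:
  c_1 = 0
  c_2 = 0
  c_3 = 7 = 1·2^0 + 1·2^1 + 1·2^2
  c_4 = 6 = 0·2^0 + 1·2^1 + 1·2^2
  c_5 = 2 = 0·2^0 + 1·2^1
  c_6 = 4 = 0·2^0 + 0·2^1 + 1·2^2
  c_7 = 2 = 0·2^0 + 1·2^1
p-restricted factor λ_0 = (0, 0, 1, 0, 0, 0, 0)
p-restricted factor λ_1 = (0, 0, 1, 1, 1, 0, 1)
p-restricted factor λ_2 = (0, 0, 1, 1, 0, 1, 0)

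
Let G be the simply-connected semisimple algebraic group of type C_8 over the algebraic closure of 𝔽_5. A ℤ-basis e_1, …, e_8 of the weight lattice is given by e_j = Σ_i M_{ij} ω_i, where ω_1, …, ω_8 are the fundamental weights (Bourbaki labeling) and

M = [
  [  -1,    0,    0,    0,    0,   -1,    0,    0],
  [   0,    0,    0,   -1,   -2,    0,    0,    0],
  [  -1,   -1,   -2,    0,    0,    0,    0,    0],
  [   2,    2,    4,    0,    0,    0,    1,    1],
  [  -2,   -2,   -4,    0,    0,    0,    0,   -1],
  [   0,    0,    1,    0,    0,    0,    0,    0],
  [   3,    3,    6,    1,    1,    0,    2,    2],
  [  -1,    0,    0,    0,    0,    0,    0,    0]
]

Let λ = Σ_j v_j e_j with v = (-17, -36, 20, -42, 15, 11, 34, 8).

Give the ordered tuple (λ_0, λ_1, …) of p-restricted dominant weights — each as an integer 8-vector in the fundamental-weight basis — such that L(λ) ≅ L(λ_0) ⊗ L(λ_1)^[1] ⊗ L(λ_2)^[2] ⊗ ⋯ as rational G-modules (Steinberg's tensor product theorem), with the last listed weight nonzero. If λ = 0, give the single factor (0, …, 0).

((1, 2, 3, 1, 3, 0, 3, 2), (1, 2, 2, 3, 3, 4, 3, 3))

Compute c_i = Σ_j M_{ij} v_j with v = (-17, -36, 20, -42, 15, 11, 34, 8):
  c_1 = (-1)·(-17) + (0)·(-36) + 0·20 + (0)·(-42) + 0·15 + (-1)·(11) + 0·34 + 0·8 = 6
  c_2 = (0)·(-17) + (0)·(-36) + 0·20 + (-1)·(-42) + (-2)·(15) + 0·11 + 0·34 + 0·8 = 12
  c_3 = (-1)·(-17) + (-1)·(-36) + (-2)·(20) + (0)·(-42) + 0·15 + 0·11 + 0·34 + 0·8 = 13
  c_4 = (2)·(-17) + (2)·(-36) + 4·20 + (0)·(-42) + 0·15 + 0·11 + 1·34 + 1·8 = 16
  c_5 = (-2)·(-17) + (-2)·(-36) + (-4)·(20) + (0)·(-42) + 0·15 + 0·11 + 0·34 + (-1)·(8) = 18
  c_6 = (0)·(-17) + (0)·(-36) + 1·20 + (0)·(-42) + 0·15 + 0·11 + 0·34 + 0·8 = 20
  c_7 = (3)·(-17) + (3)·(-36) + 6·20 + (1)·(-42) + 1·15 + 0·11 + 2·34 + 2·8 = 18
  c_8 = (-1)·(-17) + (0)·(-36) + 0·20 + (0)·(-42) + 0·15 + 0·11 + 0·34 + 0·8 = 17
Expand coordinatewise in base 5:
  c_1 = 6 = 1·5^0 + 1·5^1
  c_2 = 12 = 2·5^0 + 2·5^1
  c_3 = 13 = 3·5^0 + 2·5^1
  c_4 = 16 = 1·5^0 + 3·5^1
  c_5 = 18 = 3·5^0 + 3·5^1
  c_6 = 20 = 0·5^0 + 4·5^1
  c_7 = 18 = 3·5^0 + 3·5^1
  c_8 = 17 = 2·5^0 + 3·5^1
Factor λ_0 = (1, 2, 3, 1, 3, 0, 3, 2)
Factor λ_1 = (1, 2, 2, 3, 3, 4, 3, 3)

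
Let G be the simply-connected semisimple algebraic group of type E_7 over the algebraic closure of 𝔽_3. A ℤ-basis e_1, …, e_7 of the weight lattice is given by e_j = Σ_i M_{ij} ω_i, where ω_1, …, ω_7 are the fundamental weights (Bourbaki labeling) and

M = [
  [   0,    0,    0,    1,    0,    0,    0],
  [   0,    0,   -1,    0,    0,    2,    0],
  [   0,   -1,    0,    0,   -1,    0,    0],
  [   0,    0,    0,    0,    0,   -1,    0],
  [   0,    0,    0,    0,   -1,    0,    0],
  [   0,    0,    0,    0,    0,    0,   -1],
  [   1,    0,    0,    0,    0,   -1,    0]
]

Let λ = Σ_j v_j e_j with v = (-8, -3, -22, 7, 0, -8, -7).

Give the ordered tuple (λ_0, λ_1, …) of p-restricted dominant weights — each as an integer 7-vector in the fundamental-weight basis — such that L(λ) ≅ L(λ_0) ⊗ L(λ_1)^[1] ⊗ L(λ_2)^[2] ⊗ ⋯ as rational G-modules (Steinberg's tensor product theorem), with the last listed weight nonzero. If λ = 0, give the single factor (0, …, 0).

((1, 0, 0, 2, 0, 1, 0), (2, 2, 1, 2, 0, 2, 0))

Compute c_i = Σ_j M_{ij} v_j with v = (-8, -3, -22, 7, 0, -8, -7):
  c_1 = (0)·(-8) + (0)·(-3) + (0)·(-22) + 1·7 + 0·0 + (0)·(-8) + (0)·(-7) = 7
  c_2 = (0)·(-8) + (0)·(-3) + (-1)·(-22) + 0·7 + 0·0 + (2)·(-8) + (0)·(-7) = 6
  c_3 = (0)·(-8) + (-1)·(-3) + (0)·(-22) + 0·7 + (-1)·(0) + (0)·(-8) + (0)·(-7) = 3
  c_4 = (0)·(-8) + (0)·(-3) + (0)·(-22) + 0·7 + 0·0 + (-1)·(-8) + (0)·(-7) = 8
  c_5 = (0)·(-8) + (0)·(-3) + (0)·(-22) + 0·7 + (-1)·(0) + (0)·(-8) + (0)·(-7) = 0
  c_6 = (0)·(-8) + (0)·(-3) + (0)·(-22) + 0·7 + 0·0 + (0)·(-8) + (-1)·(-7) = 7
  c_7 = (1)·(-8) + (0)·(-3) + (0)·(-22) + 0·7 + 0·0 + (-1)·(-8) + (0)·(-7) = 0
Writing each c_i in base p = 3:
  c_1 = 7 = 1·3^0 + 2·3^1
  c_2 = 6 = 0·3^0 + 2·3^1
  c_3 = 3 = 0·3^0 + 1·3^1
  c_4 = 8 = 2·3^0 + 2·3^1
  c_5 = 0
  c_6 = 7 = 1·3^0 + 2·3^1
  c_7 = 0
Factor λ_0 = (1, 0, 0, 2, 0, 1, 0)
Factor λ_1 = (2, 2, 1, 2, 0, 2, 0)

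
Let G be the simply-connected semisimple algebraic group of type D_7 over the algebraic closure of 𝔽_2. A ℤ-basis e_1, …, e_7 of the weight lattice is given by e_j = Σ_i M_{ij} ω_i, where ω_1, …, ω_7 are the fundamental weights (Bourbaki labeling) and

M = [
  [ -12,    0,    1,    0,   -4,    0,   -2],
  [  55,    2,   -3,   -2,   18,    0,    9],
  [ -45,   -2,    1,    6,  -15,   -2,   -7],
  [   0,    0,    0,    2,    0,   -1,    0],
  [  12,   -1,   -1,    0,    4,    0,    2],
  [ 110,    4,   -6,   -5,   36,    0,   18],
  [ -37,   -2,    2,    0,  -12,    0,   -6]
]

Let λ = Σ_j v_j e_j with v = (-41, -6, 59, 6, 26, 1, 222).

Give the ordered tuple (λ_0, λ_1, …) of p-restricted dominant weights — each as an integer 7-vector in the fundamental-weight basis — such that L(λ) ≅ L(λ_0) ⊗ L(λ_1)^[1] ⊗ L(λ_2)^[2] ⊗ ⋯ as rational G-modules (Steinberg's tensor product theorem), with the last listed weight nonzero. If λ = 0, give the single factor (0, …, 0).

((1, 0, 0, 1, 1, 0, 1), (1, 1, 1, 1, 1, 1, 1), (0, 0, 1, 0, 0, 1, 0), (0, 1, 0, 1, 0, 1, 0))

Compute c_i = Σ_j M_{ij} v_j with v = (-41, -6, 59, 6, 26, 1, 222):
  c_1 = (-12)·(-41) + (0)·(-6) + 1·59 + 0·6 + (-4)·(26) + 0·1 + (-2)·(222) = 3
  c_2 = (55)·(-41) + (2)·(-6) + (-3)·(59) + (-2)·(6) + 18·26 + 0·1 + 9·222 = 10
  c_3 = (-45)·(-41) + (-2)·(-6) + 1·59 + 6·6 + (-15)·(26) + (-2)·(1) + (-7)·(222) = 6
  c_4 = (0)·(-41) + (0)·(-6) + 0·59 + 2·6 + 0·26 + (-1)·(1) + 0·222 = 11
  c_5 = (12)·(-41) + (-1)·(-6) + (-1)·(59) + 0·6 + 4·26 + 0·1 + 2·222 = 3
  c_6 = (110)·(-41) + (4)·(-6) + (-6)·(59) + (-5)·(6) + 36·26 + 0·1 + 18·222 = 14
  c_7 = (-37)·(-41) + (-2)·(-6) + 2·59 + 0·6 + (-12)·(26) + 0·1 + (-6)·(222) = 3
p = 2; digits c_i = Σ_j d_{ij}·2^j, 0 ≤ d_{ij} < 2:
  c_1 = 3 = 1·2^0 + 1·2^1
  c_2 = 10 = 0·2^0 + 1·2^1 + 0·2^2 + 1·2^3
  c_3 = 6 = 0·2^0 + 1·2^1 + 1·2^2
  c_4 = 11 = 1·2^0 + 1·2^1 + 0·2^2 + 1·2^3
  c_5 = 3 = 1·2^0 + 1·2^1
  c_6 = 14 = 0·2^0 + 1·2^1 + 1·2^2 + 1·2^3
  c_7 = 3 = 1·2^0 + 1·2^1
λ_0 = (1, 0, 0, 1, 1, 0, 1)
λ_1 = (1, 1, 1, 1, 1, 1, 1)
λ_2 = (0, 0, 1, 0, 0, 1, 0)
λ_3 = (0, 1, 0, 1, 0, 1, 0)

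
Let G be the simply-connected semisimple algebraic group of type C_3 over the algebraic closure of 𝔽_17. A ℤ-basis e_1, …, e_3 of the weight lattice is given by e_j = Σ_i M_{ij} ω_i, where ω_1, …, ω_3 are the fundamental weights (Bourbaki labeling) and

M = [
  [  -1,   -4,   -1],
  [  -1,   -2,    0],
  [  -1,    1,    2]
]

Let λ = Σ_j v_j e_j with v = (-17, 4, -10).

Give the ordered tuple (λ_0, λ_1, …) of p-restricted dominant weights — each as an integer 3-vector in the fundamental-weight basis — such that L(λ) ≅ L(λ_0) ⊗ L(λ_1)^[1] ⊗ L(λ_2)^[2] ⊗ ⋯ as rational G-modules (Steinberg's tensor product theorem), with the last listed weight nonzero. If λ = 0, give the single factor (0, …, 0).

((11, 9, 1),)

In the fundamental-weight basis, λ has coordinates c = M·v (v = (-17, 4, -10)):
  c_1 = (-1)·(-17) + (-4)·(4) + (-1)·(-10) = 11
  c_2 = (-1)·(-17) + (-2)·(4) + (0)·(-10) = 9
  c_3 = (-1)·(-17) + 1·4 + (2)·(-10) = 1
Writing each c_i in base p = 17:
  c_1 = 11 = 11·17^0
  c_2 = 9 = 9·17^0
  c_3 = 1 = 1·17^0
Factor λ_0 = (11, 9, 1)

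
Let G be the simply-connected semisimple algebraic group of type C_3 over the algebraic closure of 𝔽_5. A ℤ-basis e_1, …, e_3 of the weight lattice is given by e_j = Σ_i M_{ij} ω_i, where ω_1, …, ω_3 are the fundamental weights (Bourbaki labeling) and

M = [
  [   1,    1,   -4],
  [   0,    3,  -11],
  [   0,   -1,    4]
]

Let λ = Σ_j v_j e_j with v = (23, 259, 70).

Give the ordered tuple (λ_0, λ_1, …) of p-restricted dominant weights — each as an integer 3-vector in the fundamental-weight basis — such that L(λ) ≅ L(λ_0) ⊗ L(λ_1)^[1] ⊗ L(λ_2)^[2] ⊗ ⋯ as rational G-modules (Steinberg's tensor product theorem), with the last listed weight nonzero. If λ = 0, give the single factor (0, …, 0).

((2, 2, 1), (0, 1, 4))

Compute c_i = Σ_j M_{ij} v_j with v = (23, 259, 70):
  c_1 = (1)·(23) + (1)·(259) + (-4)·(70) = 2
  c_2 = (0)·(23) + (3)·(259) + (-11)·(70) = 7
  c_3 = (0)·(23) + (-1)·(259) + (4)·(70) = 21
p = 5; digits c_i = Σ_j d_{ij}·5^j, 0 ≤ d_{ij} < 5:
  c_1 = 2 = 2·5^0
  c_2 = 7 = 2·5^0 + 1·5^1
  c_3 = 21 = 1·5^0 + 4·5^1
p-restricted factor λ_0 = (2, 2, 1)
p-restricted factor λ_1 = (0, 1, 4)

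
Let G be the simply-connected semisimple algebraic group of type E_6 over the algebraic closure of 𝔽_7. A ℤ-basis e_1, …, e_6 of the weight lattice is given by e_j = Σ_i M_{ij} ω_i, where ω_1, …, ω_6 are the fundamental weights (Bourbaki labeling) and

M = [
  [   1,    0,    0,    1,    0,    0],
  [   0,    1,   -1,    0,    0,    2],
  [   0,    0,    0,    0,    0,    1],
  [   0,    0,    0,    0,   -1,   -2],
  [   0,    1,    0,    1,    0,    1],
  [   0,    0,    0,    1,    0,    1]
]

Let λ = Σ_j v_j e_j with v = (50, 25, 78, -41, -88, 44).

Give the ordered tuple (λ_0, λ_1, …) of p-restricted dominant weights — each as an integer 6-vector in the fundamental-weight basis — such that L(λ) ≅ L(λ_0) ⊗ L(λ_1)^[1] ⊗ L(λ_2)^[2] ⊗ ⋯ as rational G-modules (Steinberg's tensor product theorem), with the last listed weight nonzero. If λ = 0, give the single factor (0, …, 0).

Change of basis e → ω: c = M·v where v = (50, 25, 78, -41, -88, 44):
  c_1 = 1*50 + 0*25 + 0*78 + 1*-41 + 0*-88 + 0*44 = 9
  c_2 = 0*50 + 1*25 + -1*78 + 0*-41 + 0*-88 + 2*44 = 35
  c_3 = 0*50 + 0*25 + 0*78 + 0*-41 + 0*-88 + 1*44 = 44
  c_4 = 0*50 + 0*25 + 0*78 + 0*-41 + -1*-88 + -2*44 = 0
  c_5 = 0*50 + 1*25 + 0*78 + 1*-41 + 0*-88 + 1*44 = 28
  c_6 = 0*50 + 0*25 + 0*78 + 1*-41 + 0*-88 + 1*44 = 3
Expand coordinatewise in base 7:
  c_1 = 9 = 2·7^0 + 1·7^1
  c_2 = 35 = 0·7^0 + 5·7^1
  c_3 = 44 = 2·7^0 + 6·7^1
  c_4 = 0
  c_5 = 28 = 0·7^0 + 4·7^1
  c_6 = 3 = 3·7^0
λ_0 = (2, 0, 2, 0, 0, 3)
λ_1 = (1, 5, 6, 0, 4, 0)

((2, 0, 2, 0, 0, 3), (1, 5, 6, 0, 4, 0))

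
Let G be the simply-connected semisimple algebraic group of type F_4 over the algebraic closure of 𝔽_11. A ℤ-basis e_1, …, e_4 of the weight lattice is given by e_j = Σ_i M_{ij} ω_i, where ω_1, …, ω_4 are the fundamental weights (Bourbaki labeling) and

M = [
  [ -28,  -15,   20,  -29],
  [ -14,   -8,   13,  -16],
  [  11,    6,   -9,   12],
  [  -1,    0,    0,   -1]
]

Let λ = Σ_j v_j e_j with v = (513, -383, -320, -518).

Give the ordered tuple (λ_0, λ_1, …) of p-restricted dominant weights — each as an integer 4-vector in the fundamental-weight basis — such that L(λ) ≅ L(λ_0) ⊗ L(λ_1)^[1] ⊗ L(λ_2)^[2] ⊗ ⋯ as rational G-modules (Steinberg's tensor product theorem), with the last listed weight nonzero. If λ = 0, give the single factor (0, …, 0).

((3, 10, 9, 5),)

In the fundamental-weight basis, λ has coordinates c = M·v (v = (513, -383, -320, -518)):
  c_1 = (-28)·(513) + (-15)·(-383) + (20)·(-320) + (-29)·(-518) = 3
  c_2 = (-14)·(513) + (-8)·(-383) + (13)·(-320) + (-16)·(-518) = 10
  c_3 = (11)·(513) + (6)·(-383) + (-9)·(-320) + (12)·(-518) = 9
  c_4 = (-1)·(513) + (0)·(-383) + (0)·(-320) + (-1)·(-518) = 5
Writing each c_i in base p = 11:
  c_1 = 3 = 3·11^0
  c_2 = 10 = 10·11^0
  c_3 = 9 = 9·11^0
  c_4 = 5 = 5·11^0
λ_0 = (3, 10, 9, 5)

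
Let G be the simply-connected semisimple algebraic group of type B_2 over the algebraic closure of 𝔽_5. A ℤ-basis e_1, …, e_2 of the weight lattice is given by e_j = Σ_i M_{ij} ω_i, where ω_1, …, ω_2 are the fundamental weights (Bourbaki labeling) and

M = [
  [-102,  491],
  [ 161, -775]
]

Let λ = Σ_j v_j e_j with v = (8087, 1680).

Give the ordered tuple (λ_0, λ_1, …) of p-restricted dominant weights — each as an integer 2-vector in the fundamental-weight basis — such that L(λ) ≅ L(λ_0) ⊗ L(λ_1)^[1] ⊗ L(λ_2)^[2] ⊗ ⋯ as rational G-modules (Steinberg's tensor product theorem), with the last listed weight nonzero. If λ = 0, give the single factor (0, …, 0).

Change of basis e → ω: c = M·v where v = (8087, 1680):
  c_1 = (-102)·(8087) + (491)·(1680) = 6
  c_2 = (161)·(8087) + (-775)·(1680) = 7
Writing each c_i in base p = 5:
  c_1 = 6 = 1·5^0 + 1·5^1
  c_2 = 7 = 2·5^0 + 1·5^1
Factor λ_0 = (1, 2)
Factor λ_1 = (1, 1)

((1, 2), (1, 1))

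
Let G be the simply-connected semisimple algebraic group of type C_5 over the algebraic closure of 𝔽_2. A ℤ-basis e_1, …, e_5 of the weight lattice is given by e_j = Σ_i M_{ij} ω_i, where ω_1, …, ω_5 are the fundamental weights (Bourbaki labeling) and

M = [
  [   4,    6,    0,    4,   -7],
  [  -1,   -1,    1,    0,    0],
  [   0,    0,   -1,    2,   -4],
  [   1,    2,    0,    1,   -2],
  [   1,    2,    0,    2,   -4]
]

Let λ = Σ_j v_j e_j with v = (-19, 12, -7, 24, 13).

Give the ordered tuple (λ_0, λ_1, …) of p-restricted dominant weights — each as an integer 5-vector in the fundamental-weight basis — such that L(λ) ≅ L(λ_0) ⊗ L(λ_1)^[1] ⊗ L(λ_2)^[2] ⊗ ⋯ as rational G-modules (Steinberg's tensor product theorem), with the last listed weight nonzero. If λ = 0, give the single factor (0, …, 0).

Compute c_i = Σ_j M_{ij} v_j with v = (-19, 12, -7, 24, 13):
  c_1 = (4)·(-19) + (6)·(12) + (0)·(-7) + (4)·(24) + (-7)·(13) = 1
  c_2 = (-1)·(-19) + (-1)·(12) + (1)·(-7) + (0)·(24) + (0)·(13) = 0
  c_3 = (0)·(-19) + (0)·(12) + (-1)·(-7) + (2)·(24) + (-4)·(13) = 3
  c_4 = (1)·(-19) + (2)·(12) + (0)·(-7) + (1)·(24) + (-2)·(13) = 3
  c_5 = (1)·(-19) + (2)·(12) + (0)·(-7) + (2)·(24) + (-4)·(13) = 1
Writing each c_i in base p = 2:
  c_1 = 1 = 1·2^0
  c_2 = 0
  c_3 = 3 = 1·2^0 + 1·2^1
  c_4 = 3 = 1·2^0 + 1·2^1
  c_5 = 1 = 1·2^0
p-restricted factor λ_0 = (1, 0, 1, 1, 1)
p-restricted factor λ_1 = (0, 0, 1, 1, 0)

((1, 0, 1, 1, 1), (0, 0, 1, 1, 0))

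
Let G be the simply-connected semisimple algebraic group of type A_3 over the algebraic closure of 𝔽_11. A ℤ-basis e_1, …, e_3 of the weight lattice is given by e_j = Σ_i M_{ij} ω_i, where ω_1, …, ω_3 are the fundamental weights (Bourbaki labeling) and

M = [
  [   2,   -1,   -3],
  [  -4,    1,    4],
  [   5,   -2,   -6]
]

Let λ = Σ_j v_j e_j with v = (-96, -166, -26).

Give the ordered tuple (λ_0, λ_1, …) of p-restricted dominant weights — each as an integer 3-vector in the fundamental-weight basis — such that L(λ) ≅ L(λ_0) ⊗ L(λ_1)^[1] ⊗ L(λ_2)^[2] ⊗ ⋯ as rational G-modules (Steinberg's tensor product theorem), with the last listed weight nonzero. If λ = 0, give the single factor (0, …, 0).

Change of basis e → ω: c = M·v where v = (-96, -166, -26):
  c_1 = (2)·(-96) + (-1)·(-166) + (-3)·(-26) = 52
  c_2 = (-4)·(-96) + (1)·(-166) + (4)·(-26) = 114
  c_3 = (5)·(-96) + (-2)·(-166) + (-6)·(-26) = 8
Base-11 expansion of each c_i:
  c_1 = 52 = 8·11^0 + 4·11^1
  c_2 = 114 = 4·11^0 + 10·11^1
  c_3 = 8 = 8·11^0
λ_0 = (8, 4, 8)
λ_1 = (4, 10, 0)

((8, 4, 8), (4, 10, 0))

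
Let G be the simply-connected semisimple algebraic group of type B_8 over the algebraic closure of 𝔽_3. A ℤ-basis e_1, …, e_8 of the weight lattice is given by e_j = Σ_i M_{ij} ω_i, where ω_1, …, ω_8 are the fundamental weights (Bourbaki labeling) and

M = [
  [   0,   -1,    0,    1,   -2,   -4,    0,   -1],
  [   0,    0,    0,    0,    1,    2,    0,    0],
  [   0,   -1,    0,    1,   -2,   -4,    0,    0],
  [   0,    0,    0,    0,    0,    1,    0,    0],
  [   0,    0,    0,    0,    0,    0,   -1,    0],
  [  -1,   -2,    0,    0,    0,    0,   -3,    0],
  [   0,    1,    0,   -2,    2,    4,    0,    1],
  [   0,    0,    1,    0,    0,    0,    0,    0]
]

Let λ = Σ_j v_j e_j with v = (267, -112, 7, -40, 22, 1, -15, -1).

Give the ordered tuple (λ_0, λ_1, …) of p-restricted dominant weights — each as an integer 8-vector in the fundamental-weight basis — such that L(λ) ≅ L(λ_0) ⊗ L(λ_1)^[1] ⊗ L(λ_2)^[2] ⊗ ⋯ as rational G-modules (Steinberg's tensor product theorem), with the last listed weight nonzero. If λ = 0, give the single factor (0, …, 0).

In the fundamental-weight basis, λ has coordinates c = M·v (v = (267, -112, 7, -40, 22, 1, -15, -1)):
  c_1 = (0)·(267) + (-1)·(-112) + (0)·(7) + (1)·(-40) + (-2)·(22) + (-4)·(1) + (0)·(-15) + (-1)·(-1) = 25
  c_2 = (0)·(267) + (0)·(-112) + (0)·(7) + (0)·(-40) + (1)·(22) + (2)·(1) + (0)·(-15) + (0)·(-1) = 24
  c_3 = (0)·(267) + (-1)·(-112) + (0)·(7) + (1)·(-40) + (-2)·(22) + (-4)·(1) + (0)·(-15) + (0)·(-1) = 24
  c_4 = (0)·(267) + (0)·(-112) + (0)·(7) + (0)·(-40) + (0)·(22) + (1)·(1) + (0)·(-15) + (0)·(-1) = 1
  c_5 = (0)·(267) + (0)·(-112) + (0)·(7) + (0)·(-40) + (0)·(22) + (0)·(1) + (-1)·(-15) + (0)·(-1) = 15
  c_6 = (-1)·(267) + (-2)·(-112) + (0)·(7) + (0)·(-40) + (0)·(22) + (0)·(1) + (-3)·(-15) + (0)·(-1) = 2
  c_7 = (0)·(267) + (1)·(-112) + (0)·(7) + (-2)·(-40) + (2)·(22) + (4)·(1) + (0)·(-15) + (1)·(-1) = 15
  c_8 = (0)·(267) + (0)·(-112) + (1)·(7) + (0)·(-40) + (0)·(22) + (0)·(1) + (0)·(-15) + (0)·(-1) = 7
p = 3; digits c_i = Σ_j d_{ij}·3^j, 0 ≤ d_{ij} < 3:
  c_1 = 25 = 1·3^0 + 2·3^1 + 2·3^2
  c_2 = 24 = 0·3^0 + 2·3^1 + 2·3^2
  c_3 = 24 = 0·3^0 + 2·3^1 + 2·3^2
  c_4 = 1 = 1·3^0
  c_5 = 15 = 0·3^0 + 2·3^1 + 1·3^2
  c_6 = 2 = 2·3^0
  c_7 = 15 = 0·3^0 + 2·3^1 + 1·3^2
  c_8 = 7 = 1·3^0 + 2·3^1
p-restricted factor λ_0 = (1, 0, 0, 1, 0, 2, 0, 1)
p-restricted factor λ_1 = (2, 2, 2, 0, 2, 0, 2, 2)
p-restricted factor λ_2 = (2, 2, 2, 0, 1, 0, 1, 0)

((1, 0, 0, 1, 0, 2, 0, 1), (2, 2, 2, 0, 2, 0, 2, 2), (2, 2, 2, 0, 1, 0, 1, 0))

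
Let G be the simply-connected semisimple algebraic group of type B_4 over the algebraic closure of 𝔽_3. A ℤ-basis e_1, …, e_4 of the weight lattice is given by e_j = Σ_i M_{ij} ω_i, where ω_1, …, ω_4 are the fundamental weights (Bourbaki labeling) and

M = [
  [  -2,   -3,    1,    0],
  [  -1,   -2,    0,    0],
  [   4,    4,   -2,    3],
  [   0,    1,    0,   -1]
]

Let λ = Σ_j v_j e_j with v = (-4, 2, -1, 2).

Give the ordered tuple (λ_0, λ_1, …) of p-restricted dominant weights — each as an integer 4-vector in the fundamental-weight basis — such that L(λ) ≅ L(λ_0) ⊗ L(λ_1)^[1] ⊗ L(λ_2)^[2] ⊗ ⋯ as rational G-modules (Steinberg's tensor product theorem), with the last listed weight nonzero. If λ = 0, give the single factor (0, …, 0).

((1, 0, 0, 0),)

Converting to the ω-basis (c_i = row i of M dotted with v = (-4, 2, -1, 2)):
  c_1 = -2*-4 + -3*2 + 1*-1 + 0*2 = 1
  c_2 = -1*-4 + -2*2 + 0*-1 + 0*2 = 0
  c_3 = 4*-4 + 4*2 + -2*-1 + 3*2 = 0
  c_4 = 0*-4 + 1*2 + 0*-1 + -1*2 = 0
Base-3 expansion of each c_i:
  c_1 = 1 = 1·3^0
  c_2 = 0
  c_3 = 0
  c_4 = 0
p-restricted factor λ_0 = (1, 0, 0, 0)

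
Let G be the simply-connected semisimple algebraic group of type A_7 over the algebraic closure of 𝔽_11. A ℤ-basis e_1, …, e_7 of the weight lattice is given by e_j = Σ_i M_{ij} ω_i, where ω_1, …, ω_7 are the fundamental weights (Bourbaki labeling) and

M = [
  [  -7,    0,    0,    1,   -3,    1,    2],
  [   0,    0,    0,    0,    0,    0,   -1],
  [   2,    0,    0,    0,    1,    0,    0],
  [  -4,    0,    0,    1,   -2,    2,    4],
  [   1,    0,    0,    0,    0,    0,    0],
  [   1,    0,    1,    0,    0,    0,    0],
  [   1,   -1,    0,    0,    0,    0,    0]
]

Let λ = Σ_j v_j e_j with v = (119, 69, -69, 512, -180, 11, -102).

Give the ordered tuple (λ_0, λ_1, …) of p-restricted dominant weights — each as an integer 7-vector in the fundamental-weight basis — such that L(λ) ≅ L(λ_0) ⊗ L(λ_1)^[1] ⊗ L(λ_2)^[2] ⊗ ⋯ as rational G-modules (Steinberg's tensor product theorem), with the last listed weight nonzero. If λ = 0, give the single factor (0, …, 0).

Compute c_i = Σ_j M_{ij} v_j with v = (119, 69, -69, 512, -180, 11, -102):
  c_1 = -7*119 + 0*69 + 0*-69 + 1*512 + -3*-180 + 1*11 + 2*-102 = 26
  c_2 = 0*119 + 0*69 + 0*-69 + 0*512 + 0*-180 + 0*11 + -1*-102 = 102
  c_3 = 2*119 + 0*69 + 0*-69 + 0*512 + 1*-180 + 0*11 + 0*-102 = 58
  c_4 = -4*119 + 0*69 + 0*-69 + 1*512 + -2*-180 + 2*11 + 4*-102 = 10
  c_5 = 1*119 + 0*69 + 0*-69 + 0*512 + 0*-180 + 0*11 + 0*-102 = 119
  c_6 = 1*119 + 0*69 + 1*-69 + 0*512 + 0*-180 + 0*11 + 0*-102 = 50
  c_7 = 1*119 + -1*69 + 0*-69 + 0*512 + 0*-180 + 0*11 + 0*-102 = 50
p = 11; digits c_i = Σ_j d_{ij}·11^j, 0 ≤ d_{ij} < 11:
  c_1 = 26 = 4·11^0 + 2·11^1
  c_2 = 102 = 3·11^0 + 9·11^1
  c_3 = 58 = 3·11^0 + 5·11^1
  c_4 = 10 = 10·11^0
  c_5 = 119 = 9·11^0 + 10·11^1
  c_6 = 50 = 6·11^0 + 4·11^1
  c_7 = 50 = 6·11^0 + 4·11^1
Factor λ_0 = (4, 3, 3, 10, 9, 6, 6)
Factor λ_1 = (2, 9, 5, 0, 10, 4, 4)

((4, 3, 3, 10, 9, 6, 6), (2, 9, 5, 0, 10, 4, 4))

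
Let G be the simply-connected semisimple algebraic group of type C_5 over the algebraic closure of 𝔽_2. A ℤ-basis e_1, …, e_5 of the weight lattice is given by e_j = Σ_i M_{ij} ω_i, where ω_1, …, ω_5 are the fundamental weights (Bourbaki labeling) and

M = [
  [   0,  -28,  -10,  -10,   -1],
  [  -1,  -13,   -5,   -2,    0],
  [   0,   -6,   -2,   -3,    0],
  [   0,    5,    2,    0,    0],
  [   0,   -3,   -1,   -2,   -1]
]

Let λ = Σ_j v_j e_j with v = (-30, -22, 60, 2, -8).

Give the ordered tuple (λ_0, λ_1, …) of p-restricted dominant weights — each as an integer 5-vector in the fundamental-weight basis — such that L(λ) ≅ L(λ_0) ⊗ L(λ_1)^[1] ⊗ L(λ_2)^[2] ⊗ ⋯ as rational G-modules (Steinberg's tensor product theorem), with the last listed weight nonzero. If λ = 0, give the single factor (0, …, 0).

Change of basis e → ω: c = M·v where v = (-30, -22, 60, 2, -8):
  c_1 = (0)·(-30) + (-28)·(-22) + (-10)·(60) + (-10)·(2) + (-1)·(-8) = 4
  c_2 = (-1)·(-30) + (-13)·(-22) + (-5)·(60) + (-2)·(2) + (0)·(-8) = 12
  c_3 = (0)·(-30) + (-6)·(-22) + (-2)·(60) + (-3)·(2) + (0)·(-8) = 6
  c_4 = (0)·(-30) + (5)·(-22) + (2)·(60) + (0)·(2) + (0)·(-8) = 10
  c_5 = (0)·(-30) + (-3)·(-22) + (-1)·(60) + (-2)·(2) + (-1)·(-8) = 10
Writing each c_i in base p = 2:
  c_1 = 4 = 0·2^0 + 0·2^1 + 1·2^2
  c_2 = 12 = 0·2^0 + 0·2^1 + 1·2^2 + 1·2^3
  c_3 = 6 = 0·2^0 + 1·2^1 + 1·2^2
  c_4 = 10 = 0·2^0 + 1·2^1 + 0·2^2 + 1·2^3
  c_5 = 10 = 0·2^0 + 1·2^1 + 0·2^2 + 1·2^3
Factor λ_0 = (0, 0, 0, 0, 0)
Factor λ_1 = (0, 0, 1, 1, 1)
Factor λ_2 = (1, 1, 1, 0, 0)
Factor λ_3 = (0, 1, 0, 1, 1)

((0, 0, 0, 0, 0), (0, 0, 1, 1, 1), (1, 1, 1, 0, 0), (0, 1, 0, 1, 1))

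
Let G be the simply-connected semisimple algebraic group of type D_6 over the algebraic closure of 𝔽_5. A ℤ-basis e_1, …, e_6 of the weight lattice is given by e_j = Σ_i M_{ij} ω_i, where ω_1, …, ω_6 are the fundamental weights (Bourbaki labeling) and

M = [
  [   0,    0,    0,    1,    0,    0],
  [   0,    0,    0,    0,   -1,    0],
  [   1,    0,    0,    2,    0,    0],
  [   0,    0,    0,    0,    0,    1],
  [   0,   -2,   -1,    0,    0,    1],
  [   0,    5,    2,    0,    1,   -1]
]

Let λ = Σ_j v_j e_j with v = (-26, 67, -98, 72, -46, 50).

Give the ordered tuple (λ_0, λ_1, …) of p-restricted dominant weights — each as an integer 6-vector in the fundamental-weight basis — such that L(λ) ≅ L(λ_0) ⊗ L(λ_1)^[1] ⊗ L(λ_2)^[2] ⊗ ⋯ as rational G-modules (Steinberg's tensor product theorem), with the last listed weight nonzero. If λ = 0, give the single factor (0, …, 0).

((2, 1, 3, 0, 4, 3), (4, 4, 3, 0, 2, 3), (2, 1, 4, 2, 0, 1))

Converting to the ω-basis (c_i = row i of M dotted with v = (-26, 67, -98, 72, -46, 50)):
  c_1 = (0)·(-26) + (0)·(67) + (0)·(-98) + (1)·(72) + (0)·(-46) + (0)·(50) = 72
  c_2 = (0)·(-26) + (0)·(67) + (0)·(-98) + (0)·(72) + (-1)·(-46) + (0)·(50) = 46
  c_3 = (1)·(-26) + (0)·(67) + (0)·(-98) + (2)·(72) + (0)·(-46) + (0)·(50) = 118
  c_4 = (0)·(-26) + (0)·(67) + (0)·(-98) + (0)·(72) + (0)·(-46) + (1)·(50) = 50
  c_5 = (0)·(-26) + (-2)·(67) + (-1)·(-98) + (0)·(72) + (0)·(-46) + (1)·(50) = 14
  c_6 = (0)·(-26) + (5)·(67) + (2)·(-98) + (0)·(72) + (1)·(-46) + (-1)·(50) = 43
Base-5 expansion of each c_i:
  c_1 = 72 = 2·5^0 + 4·5^1 + 2·5^2
  c_2 = 46 = 1·5^0 + 4·5^1 + 1·5^2
  c_3 = 118 = 3·5^0 + 3·5^1 + 4·5^2
  c_4 = 50 = 0·5^0 + 0·5^1 + 2·5^2
  c_5 = 14 = 4·5^0 + 2·5^1
  c_6 = 43 = 3·5^0 + 3·5^1 + 1·5^2
Factor λ_0 = (2, 1, 3, 0, 4, 3)
Factor λ_1 = (4, 4, 3, 0, 2, 3)
Factor λ_2 = (2, 1, 4, 2, 0, 1)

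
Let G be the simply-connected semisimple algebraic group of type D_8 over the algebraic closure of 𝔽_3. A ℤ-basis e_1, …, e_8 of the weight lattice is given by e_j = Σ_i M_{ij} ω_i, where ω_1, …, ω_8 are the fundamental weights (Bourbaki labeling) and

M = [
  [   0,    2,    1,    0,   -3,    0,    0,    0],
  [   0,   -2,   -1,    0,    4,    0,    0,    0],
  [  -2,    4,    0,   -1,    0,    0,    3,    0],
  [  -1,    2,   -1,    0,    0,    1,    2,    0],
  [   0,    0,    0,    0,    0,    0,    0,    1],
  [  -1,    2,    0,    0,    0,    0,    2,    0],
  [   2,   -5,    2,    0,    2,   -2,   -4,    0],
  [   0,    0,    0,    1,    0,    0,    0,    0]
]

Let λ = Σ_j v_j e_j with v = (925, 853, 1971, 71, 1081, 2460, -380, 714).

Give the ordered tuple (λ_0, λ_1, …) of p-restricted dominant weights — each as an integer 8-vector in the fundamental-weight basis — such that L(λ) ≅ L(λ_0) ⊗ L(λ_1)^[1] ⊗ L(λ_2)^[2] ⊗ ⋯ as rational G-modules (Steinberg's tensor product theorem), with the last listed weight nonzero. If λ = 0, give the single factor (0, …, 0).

ω-coordinates c = M·v, v = (925, 853, 1971, 71, 1081, 2460, -380, 714):
  c_1 = (0)·(925) + (2)·(853) + (1)·(1971) + (0)·(71) + (-3)·(1081) + (0)·(2460) + (0)·(-380) + (0)·(714) = 434
  c_2 = (0)·(925) + (-2)·(853) + (-1)·(1971) + (0)·(71) + (4)·(1081) + (0)·(2460) + (0)·(-380) + (0)·(714) = 647
  c_3 = (-2)·(925) + (4)·(853) + (0)·(1971) + (-1)·(71) + (0)·(1081) + (0)·(2460) + (3)·(-380) + (0)·(714) = 351
  c_4 = (-1)·(925) + (2)·(853) + (-1)·(1971) + (0)·(71) + (0)·(1081) + (1)·(2460) + (2)·(-380) + (0)·(714) = 510
  c_5 = (0)·(925) + (0)·(853) + (0)·(1971) + (0)·(71) + (0)·(1081) + (0)·(2460) + (0)·(-380) + (1)·(714) = 714
  c_6 = (-1)·(925) + (2)·(853) + (0)·(1971) + (0)·(71) + (0)·(1081) + (0)·(2460) + (2)·(-380) + (0)·(714) = 21
  c_7 = (2)·(925) + (-5)·(853) + (2)·(1971) + (0)·(71) + (2)·(1081) + (-2)·(2460) + (-4)·(-380) + (0)·(714) = 289
  c_8 = (0)·(925) + (0)·(853) + (0)·(1971) + (1)·(71) + (0)·(1081) + (0)·(2460) + (0)·(-380) + (0)·(714) = 71
p = 3; digits c_i = Σ_j d_{ij}·3^j, 0 ≤ d_{ij} < 3:
  c_1 = 434 = 2·3^0 + 0·3^1 + 0·3^2 + 1·3^3 + 2·3^4 + 1·3^5
  c_2 = 647 = 2·3^0 + 2·3^1 + 2·3^2 + 2·3^3 + 1·3^4 + 2·3^5
  c_3 = 351 = 0·3^0 + 0·3^1 + 0·3^2 + 1·3^3 + 1·3^4 + 1·3^5
  c_4 = 510 = 0·3^0 + 2·3^1 + 2·3^2 + 0·3^3 + 0·3^4 + 2·3^5
  c_5 = 714 = 0·3^0 + 1·3^1 + 1·3^2 + 2·3^3 + 2·3^4 + 2·3^5
  c_6 = 21 = 0·3^0 + 1·3^1 + 2·3^2
  c_7 = 289 = 1·3^0 + 0·3^1 + 2·3^2 + 1·3^3 + 0·3^4 + 1·3^5
  c_8 = 71 = 2·3^0 + 2·3^1 + 1·3^2 + 2·3^3
p-restricted factor λ_0 = (2, 2, 0, 0, 0, 0, 1, 2)
p-restricted factor λ_1 = (0, 2, 0, 2, 1, 1, 0, 2)
p-restricted factor λ_2 = (0, 2, 0, 2, 1, 2, 2, 1)
p-restricted factor λ_3 = (1, 2, 1, 0, 2, 0, 1, 2)
p-restricted factor λ_4 = (2, 1, 1, 0, 2, 0, 0, 0)
p-restricted factor λ_5 = (1, 2, 1, 2, 2, 0, 1, 0)

((2, 2, 0, 0, 0, 0, 1, 2), (0, 2, 0, 2, 1, 1, 0, 2), (0, 2, 0, 2, 1, 2, 2, 1), (1, 2, 1, 0, 2, 0, 1, 2), (2, 1, 1, 0, 2, 0, 0, 0), (1, 2, 1, 2, 2, 0, 1, 0))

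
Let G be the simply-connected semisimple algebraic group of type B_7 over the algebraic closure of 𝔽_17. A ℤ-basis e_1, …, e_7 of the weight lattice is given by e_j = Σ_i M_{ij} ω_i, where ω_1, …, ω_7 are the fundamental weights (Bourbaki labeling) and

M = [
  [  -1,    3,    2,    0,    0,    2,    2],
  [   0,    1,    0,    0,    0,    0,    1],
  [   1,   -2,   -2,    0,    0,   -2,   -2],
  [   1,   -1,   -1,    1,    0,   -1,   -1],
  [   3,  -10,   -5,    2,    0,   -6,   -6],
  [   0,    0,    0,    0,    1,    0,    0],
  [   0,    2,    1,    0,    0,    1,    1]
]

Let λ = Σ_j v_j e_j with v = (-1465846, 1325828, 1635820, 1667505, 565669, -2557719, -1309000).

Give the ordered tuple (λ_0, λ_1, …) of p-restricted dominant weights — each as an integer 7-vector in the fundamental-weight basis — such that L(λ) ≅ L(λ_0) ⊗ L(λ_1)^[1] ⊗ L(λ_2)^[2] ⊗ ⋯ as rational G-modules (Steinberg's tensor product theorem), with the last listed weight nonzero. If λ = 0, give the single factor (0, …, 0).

Compute c_i = Σ_j M_{ij} v_j with v = (-1465846, 1325828, 1635820, 1667505, 565669, -2557719, -1309000):
  c_1 = -1*-1465846 + 3*1325828 + 2*1635820 + 0*1667505 + 0*565669 + 2*-2557719 + 2*-1309000 = 981532
  c_2 = 0*-1465846 + 1*1325828 + 0*1635820 + 0*1667505 + 0*565669 + 0*-2557719 + 1*-1309000 = 16828
  c_3 = 1*-1465846 + -2*1325828 + -2*1635820 + 0*1667505 + 0*565669 + -2*-2557719 + -2*-1309000 = 344296
  c_4 = 1*-1465846 + -1*1325828 + -1*1635820 + 1*1667505 + 0*565669 + -1*-2557719 + -1*-1309000 = 1106730
  c_5 = 3*-1465846 + -10*1325828 + -5*1635820 + 2*1667505 + 0*565669 + -6*-2557719 + -6*-1309000 = 700406
  c_6 = 0*-1465846 + 0*1325828 + 0*1635820 + 0*1667505 + 1*565669 + 0*-2557719 + 0*-1309000 = 565669
  c_7 = 0*-1465846 + 2*1325828 + 1*1635820 + 0*1667505 + 0*565669 + 1*-2557719 + 1*-1309000 = 420757
Writing each c_i in base p = 17:
  c_1 = 981532 = 3·17^0 + 5·17^1 + 13·17^2 + 12·17^3 + 11·17^4
  c_2 = 16828 = 15·17^0 + 3·17^1 + 7·17^2 + 3·17^3
  c_3 = 344296 = 12·17^0 + 5·17^1 + 1·17^2 + 2·17^3 + 4·17^4
  c_4 = 1106730 = 13·17^0 + 8·17^1 + 4·17^2 + 4·17^3 + 13·17^4
  c_5 = 700406 = 6·17^0 + 9·17^1 + 9·17^2 + 6·17^3 + 8·17^4
  c_6 = 565669 = 11·17^0 + 5·17^1 + 2·17^2 + 13·17^3 + 6·17^4
  c_7 = 420757 = 7·17^0 + 15·17^1 + 10·17^2 + 0·17^3 + 5·17^4
Factor λ_0 = (3, 15, 12, 13, 6, 11, 7)
Factor λ_1 = (5, 3, 5, 8, 9, 5, 15)
Factor λ_2 = (13, 7, 1, 4, 9, 2, 10)
Factor λ_3 = (12, 3, 2, 4, 6, 13, 0)
Factor λ_4 = (11, 0, 4, 13, 8, 6, 5)

((3, 15, 12, 13, 6, 11, 7), (5, 3, 5, 8, 9, 5, 15), (13, 7, 1, 4, 9, 2, 10), (12, 3, 2, 4, 6, 13, 0), (11, 0, 4, 13, 8, 6, 5))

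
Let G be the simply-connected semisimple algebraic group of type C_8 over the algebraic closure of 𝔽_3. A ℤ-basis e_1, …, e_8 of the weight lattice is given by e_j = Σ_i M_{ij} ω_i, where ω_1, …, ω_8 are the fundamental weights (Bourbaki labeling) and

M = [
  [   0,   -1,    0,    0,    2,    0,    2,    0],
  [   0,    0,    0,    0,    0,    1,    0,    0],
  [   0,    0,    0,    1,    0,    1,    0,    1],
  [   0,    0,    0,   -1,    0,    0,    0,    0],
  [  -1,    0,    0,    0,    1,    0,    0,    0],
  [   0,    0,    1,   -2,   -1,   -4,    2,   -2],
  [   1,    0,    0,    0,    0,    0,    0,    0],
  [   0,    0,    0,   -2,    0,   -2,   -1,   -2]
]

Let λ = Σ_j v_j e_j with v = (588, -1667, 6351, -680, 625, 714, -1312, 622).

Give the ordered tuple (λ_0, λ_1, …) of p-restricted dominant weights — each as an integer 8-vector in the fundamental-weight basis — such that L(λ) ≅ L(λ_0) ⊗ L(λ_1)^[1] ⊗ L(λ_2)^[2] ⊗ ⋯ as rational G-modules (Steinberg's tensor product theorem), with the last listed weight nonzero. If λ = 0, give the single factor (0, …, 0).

((2, 0, 2, 2, 1, 2, 0, 0), (1, 1, 2, 1, 0, 0, 1, 0), (2, 1, 0, 0, 1, 1, 2, 0), (1, 2, 0, 1, 1, 1, 0, 0), (0, 2, 2, 2, 0, 1, 1, 0), (1, 2, 2, 2, 0, 1, 2, 0))

Compute c_i = Σ_j M_{ij} v_j with v = (588, -1667, 6351, -680, 625, 714, -1312, 622):
  c_1 = (0)·(588) + (-1)·(-1667) + (0)·(6351) + (0)·(-680) + (2)·(625) + (0)·(714) + (2)·(-1312) + (0)·(622) = 293
  c_2 = (0)·(588) + (0)·(-1667) + (0)·(6351) + (0)·(-680) + (0)·(625) + (1)·(714) + (0)·(-1312) + (0)·(622) = 714
  c_3 = (0)·(588) + (0)·(-1667) + (0)·(6351) + (1)·(-680) + (0)·(625) + (1)·(714) + (0)·(-1312) + (1)·(622) = 656
  c_4 = (0)·(588) + (0)·(-1667) + (0)·(6351) + (-1)·(-680) + (0)·(625) + (0)·(714) + (0)·(-1312) + (0)·(622) = 680
  c_5 = (-1)·(588) + (0)·(-1667) + (0)·(6351) + (0)·(-680) + (1)·(625) + (0)·(714) + (0)·(-1312) + (0)·(622) = 37
  c_6 = (0)·(588) + (0)·(-1667) + (1)·(6351) + (-2)·(-680) + (-1)·(625) + (-4)·(714) + (2)·(-1312) + (-2)·(622) = 362
  c_7 = (1)·(588) + (0)·(-1667) + (0)·(6351) + (0)·(-680) + (0)·(625) + (0)·(714) + (0)·(-1312) + (0)·(622) = 588
  c_8 = (0)·(588) + (0)·(-1667) + (0)·(6351) + (-2)·(-680) + (0)·(625) + (-2)·(714) + (-1)·(-1312) + (-2)·(622) = 0
Writing each c_i in base p = 3:
  c_1 = 293 = 2·3^0 + 1·3^1 + 2·3^2 + 1·3^3 + 0·3^4 + 1·3^5
  c_2 = 714 = 0·3^0 + 1·3^1 + 1·3^2 + 2·3^3 + 2·3^4 + 2·3^5
  c_3 = 656 = 2·3^0 + 2·3^1 + 0·3^2 + 0·3^3 + 2·3^4 + 2·3^5
  c_4 = 680 = 2·3^0 + 1·3^1 + 0·3^2 + 1·3^3 + 2·3^4 + 2·3^5
  c_5 = 37 = 1·3^0 + 0·3^1 + 1·3^2 + 1·3^3
  c_6 = 362 = 2·3^0 + 0·3^1 + 1·3^2 + 1·3^3 + 1·3^4 + 1·3^5
  c_7 = 588 = 0·3^0 + 1·3^1 + 2·3^2 + 0·3^3 + 1·3^4 + 2·3^5
  c_8 = 0
Factor λ_0 = (2, 0, 2, 2, 1, 2, 0, 0)
Factor λ_1 = (1, 1, 2, 1, 0, 0, 1, 0)
Factor λ_2 = (2, 1, 0, 0, 1, 1, 2, 0)
Factor λ_3 = (1, 2, 0, 1, 1, 1, 0, 0)
Factor λ_4 = (0, 2, 2, 2, 0, 1, 1, 0)
Factor λ_5 = (1, 2, 2, 2, 0, 1, 2, 0)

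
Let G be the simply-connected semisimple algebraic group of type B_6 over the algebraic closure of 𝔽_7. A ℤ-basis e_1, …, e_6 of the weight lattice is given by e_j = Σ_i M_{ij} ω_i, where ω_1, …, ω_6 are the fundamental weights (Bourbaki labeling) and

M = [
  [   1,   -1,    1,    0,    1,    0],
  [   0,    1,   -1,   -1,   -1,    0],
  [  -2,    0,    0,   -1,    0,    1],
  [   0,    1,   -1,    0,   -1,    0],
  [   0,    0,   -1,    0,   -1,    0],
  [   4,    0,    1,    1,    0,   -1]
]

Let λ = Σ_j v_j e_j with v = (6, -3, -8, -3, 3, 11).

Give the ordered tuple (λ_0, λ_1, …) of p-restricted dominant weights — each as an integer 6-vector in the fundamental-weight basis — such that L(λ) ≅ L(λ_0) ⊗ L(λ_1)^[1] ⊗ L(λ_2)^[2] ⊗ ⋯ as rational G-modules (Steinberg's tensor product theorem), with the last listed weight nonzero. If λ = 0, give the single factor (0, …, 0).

((4, 5, 2, 2, 5, 2),)

ω-coordinates c = M·v, v = (6, -3, -8, -3, 3, 11):
  c_1 = 1·6 + (-1)·(-3) + (1)·(-8) + (0)·(-3) + 1·3 + 0·11 = 4
  c_2 = 0·6 + (1)·(-3) + (-1)·(-8) + (-1)·(-3) + (-1)·(3) + 0·11 = 5
  c_3 = (-2)·(6) + (0)·(-3) + (0)·(-8) + (-1)·(-3) + 0·3 + 1·11 = 2
  c_4 = 0·6 + (1)·(-3) + (-1)·(-8) + (0)·(-3) + (-1)·(3) + 0·11 = 2
  c_5 = 0·6 + (0)·(-3) + (-1)·(-8) + (0)·(-3) + (-1)·(3) + 0·11 = 5
  c_6 = 4·6 + (0)·(-3) + (1)·(-8) + (1)·(-3) + 0·3 + (-1)·(11) = 2
p = 7; digits c_i = Σ_j d_{ij}·7^j, 0 ≤ d_{ij} < 7:
  c_1 = 4 = 4·7^0
  c_2 = 5 = 5·7^0
  c_3 = 2 = 2·7^0
  c_4 = 2 = 2·7^0
  c_5 = 5 = 5·7^0
  c_6 = 2 = 2·7^0
Factor λ_0 = (4, 5, 2, 2, 5, 2)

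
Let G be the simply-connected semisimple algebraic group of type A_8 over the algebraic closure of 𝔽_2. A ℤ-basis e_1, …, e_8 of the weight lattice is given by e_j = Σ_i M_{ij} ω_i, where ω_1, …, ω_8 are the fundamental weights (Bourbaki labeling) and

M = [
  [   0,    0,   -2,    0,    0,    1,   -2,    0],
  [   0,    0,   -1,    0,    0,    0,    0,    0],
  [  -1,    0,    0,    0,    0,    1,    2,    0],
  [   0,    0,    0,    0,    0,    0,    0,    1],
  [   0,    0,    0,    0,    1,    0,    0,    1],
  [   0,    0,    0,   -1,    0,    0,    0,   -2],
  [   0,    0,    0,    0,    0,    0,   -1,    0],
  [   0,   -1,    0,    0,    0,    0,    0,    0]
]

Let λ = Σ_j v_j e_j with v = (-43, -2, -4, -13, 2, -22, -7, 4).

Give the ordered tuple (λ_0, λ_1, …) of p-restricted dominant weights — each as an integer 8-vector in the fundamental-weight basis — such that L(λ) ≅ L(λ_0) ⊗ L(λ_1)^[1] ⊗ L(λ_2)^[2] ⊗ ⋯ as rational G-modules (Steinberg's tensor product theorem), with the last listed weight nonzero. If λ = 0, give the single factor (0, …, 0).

((0, 0, 1, 0, 0, 1, 1, 0), (0, 0, 1, 0, 1, 0, 1, 1), (0, 1, 1, 1, 1, 1, 1, 0))

In the fundamental-weight basis, λ has coordinates c = M·v (v = (-43, -2, -4, -13, 2, -22, -7, 4)):
  c_1 = 0*-43 + 0*-2 + -2*-4 + 0*-13 + 0*2 + 1*-22 + -2*-7 + 0*4 = 0
  c_2 = 0*-43 + 0*-2 + -1*-4 + 0*-13 + 0*2 + 0*-22 + 0*-7 + 0*4 = 4
  c_3 = -1*-43 + 0*-2 + 0*-4 + 0*-13 + 0*2 + 1*-22 + 2*-7 + 0*4 = 7
  c_4 = 0*-43 + 0*-2 + 0*-4 + 0*-13 + 0*2 + 0*-22 + 0*-7 + 1*4 = 4
  c_5 = 0*-43 + 0*-2 + 0*-4 + 0*-13 + 1*2 + 0*-22 + 0*-7 + 1*4 = 6
  c_6 = 0*-43 + 0*-2 + 0*-4 + -1*-13 + 0*2 + 0*-22 + 0*-7 + -2*4 = 5
  c_7 = 0*-43 + 0*-2 + 0*-4 + 0*-13 + 0*2 + 0*-22 + -1*-7 + 0*4 = 7
  c_8 = 0*-43 + -1*-2 + 0*-4 + 0*-13 + 0*2 + 0*-22 + 0*-7 + 0*4 = 2
Expand coordinatewise in base 2:
  c_1 = 0
  c_2 = 4 = 0·2^0 + 0·2^1 + 1·2^2
  c_3 = 7 = 1·2^0 + 1·2^1 + 1·2^2
  c_4 = 4 = 0·2^0 + 0·2^1 + 1·2^2
  c_5 = 6 = 0·2^0 + 1·2^1 + 1·2^2
  c_6 = 5 = 1·2^0 + 0·2^1 + 1·2^2
  c_7 = 7 = 1·2^0 + 1·2^1 + 1·2^2
  c_8 = 2 = 0·2^0 + 1·2^1
λ_0 = (0, 0, 1, 0, 0, 1, 1, 0)
λ_1 = (0, 0, 1, 0, 1, 0, 1, 1)
λ_2 = (0, 1, 1, 1, 1, 1, 1, 0)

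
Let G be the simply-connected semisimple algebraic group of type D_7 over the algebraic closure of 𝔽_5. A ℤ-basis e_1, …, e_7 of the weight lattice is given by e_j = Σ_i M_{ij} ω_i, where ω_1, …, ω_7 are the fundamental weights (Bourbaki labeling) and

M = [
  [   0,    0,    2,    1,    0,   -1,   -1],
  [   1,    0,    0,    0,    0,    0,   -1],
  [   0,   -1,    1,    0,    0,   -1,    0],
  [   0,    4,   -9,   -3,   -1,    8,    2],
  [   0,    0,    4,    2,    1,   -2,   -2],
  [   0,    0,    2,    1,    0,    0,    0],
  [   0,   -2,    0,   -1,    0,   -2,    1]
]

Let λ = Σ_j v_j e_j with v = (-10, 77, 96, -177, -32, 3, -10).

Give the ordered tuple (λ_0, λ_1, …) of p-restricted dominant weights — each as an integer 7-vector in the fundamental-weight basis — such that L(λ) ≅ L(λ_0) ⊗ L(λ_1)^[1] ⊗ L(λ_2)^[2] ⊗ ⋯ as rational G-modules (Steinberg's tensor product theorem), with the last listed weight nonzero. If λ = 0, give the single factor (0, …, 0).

((2, 0, 1, 1, 2, 0, 2), (4, 0, 3, 2, 2, 3, 1))

Compute c_i = Σ_j M_{ij} v_j with v = (-10, 77, 96, -177, -32, 3, -10):
  c_1 = (0)·(-10) + 0·77 + 2·96 + (1)·(-177) + (0)·(-32) + (-1)·(3) + (-1)·(-10) = 22
  c_2 = (1)·(-10) + 0·77 + 0·96 + (0)·(-177) + (0)·(-32) + 0·3 + (-1)·(-10) = 0
  c_3 = (0)·(-10) + (-1)·(77) + 1·96 + (0)·(-177) + (0)·(-32) + (-1)·(3) + (0)·(-10) = 16
  c_4 = (0)·(-10) + 4·77 + (-9)·(96) + (-3)·(-177) + (-1)·(-32) + 8·3 + (2)·(-10) = 11
  c_5 = (0)·(-10) + 0·77 + 4·96 + (2)·(-177) + (1)·(-32) + (-2)·(3) + (-2)·(-10) = 12
  c_6 = (0)·(-10) + 0·77 + 2·96 + (1)·(-177) + (0)·(-32) + 0·3 + (0)·(-10) = 15
  c_7 = (0)·(-10) + (-2)·(77) + 0·96 + (-1)·(-177) + (0)·(-32) + (-2)·(3) + (1)·(-10) = 7
Writing each c_i in base p = 5:
  c_1 = 22 = 2·5^0 + 4·5^1
  c_2 = 0
  c_3 = 16 = 1·5^0 + 3·5^1
  c_4 = 11 = 1·5^0 + 2·5^1
  c_5 = 12 = 2·5^0 + 2·5^1
  c_6 = 15 = 0·5^0 + 3·5^1
  c_7 = 7 = 2·5^0 + 1·5^1
λ_0 = (2, 0, 1, 1, 2, 0, 2)
λ_1 = (4, 0, 3, 2, 2, 3, 1)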